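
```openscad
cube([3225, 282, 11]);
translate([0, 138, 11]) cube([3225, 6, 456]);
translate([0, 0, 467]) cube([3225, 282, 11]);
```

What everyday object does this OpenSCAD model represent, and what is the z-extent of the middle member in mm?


An I-beam. The web height is 456 mm.

Two wide flanges with a thin centred web — an I-beam. Overall 478 mm minus two 11 mm flanges gives a web of 478 − 2·11 = 456 mm.


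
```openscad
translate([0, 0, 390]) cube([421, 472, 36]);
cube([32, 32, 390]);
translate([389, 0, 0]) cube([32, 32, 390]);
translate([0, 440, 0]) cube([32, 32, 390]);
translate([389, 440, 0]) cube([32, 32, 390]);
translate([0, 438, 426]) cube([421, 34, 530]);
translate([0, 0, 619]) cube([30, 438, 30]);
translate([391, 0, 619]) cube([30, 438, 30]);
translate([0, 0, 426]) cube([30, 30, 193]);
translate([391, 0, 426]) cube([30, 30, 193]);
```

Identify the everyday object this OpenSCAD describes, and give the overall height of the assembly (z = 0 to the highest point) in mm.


A chair. The overall height is 956 mm.

A slab on four corner posts with a tall panel at the back — a chair. The seat slab sits at z = 390 with thickness 36, and the 530 mm backrest starts at the seat top, so the overall height is 390 + 36 + 530 = 956 mm.


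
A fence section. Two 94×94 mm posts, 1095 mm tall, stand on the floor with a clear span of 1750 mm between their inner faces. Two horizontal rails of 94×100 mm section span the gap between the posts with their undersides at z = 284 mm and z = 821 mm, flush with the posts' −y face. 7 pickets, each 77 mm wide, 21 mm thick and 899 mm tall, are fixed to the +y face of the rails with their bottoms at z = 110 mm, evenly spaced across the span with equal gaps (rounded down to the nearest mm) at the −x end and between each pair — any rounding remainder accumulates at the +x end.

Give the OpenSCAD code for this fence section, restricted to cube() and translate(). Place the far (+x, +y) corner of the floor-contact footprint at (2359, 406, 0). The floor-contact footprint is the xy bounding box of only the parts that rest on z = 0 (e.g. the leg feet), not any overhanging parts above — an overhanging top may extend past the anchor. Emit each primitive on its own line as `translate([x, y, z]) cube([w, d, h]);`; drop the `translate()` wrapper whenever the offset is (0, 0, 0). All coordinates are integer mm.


translate([421, 312, 0]) cube([94, 94, 1095]);
translate([2265, 312, 0]) cube([94, 94, 1095]);
translate([515, 312, 284]) cube([1750, 94, 100]);
translate([515, 312, 821]) cube([1750, 94, 100]);
translate([666, 406, 110]) cube([77, 21, 899]);
translate([894, 406, 110]) cube([77, 21, 899]);
translate([1122, 406, 110]) cube([77, 21, 899]);
translate([1350, 406, 110]) cube([77, 21, 899]);
translate([1578, 406, 110]) cube([77, 21, 899]);
translate([1806, 406, 110]) cube([77, 21, 899]);
translate([2034, 406, 110]) cube([77, 21, 899]);


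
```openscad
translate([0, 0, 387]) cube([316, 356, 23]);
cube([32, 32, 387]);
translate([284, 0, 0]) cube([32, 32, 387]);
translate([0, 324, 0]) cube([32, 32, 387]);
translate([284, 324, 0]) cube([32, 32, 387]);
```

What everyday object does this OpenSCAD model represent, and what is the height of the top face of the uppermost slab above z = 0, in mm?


A stool. The seat height is 410 mm.

A 316×356×23 slab at z = 387 on four corner posts — a stool. The seat top is 387 + 23 = 410 mm.


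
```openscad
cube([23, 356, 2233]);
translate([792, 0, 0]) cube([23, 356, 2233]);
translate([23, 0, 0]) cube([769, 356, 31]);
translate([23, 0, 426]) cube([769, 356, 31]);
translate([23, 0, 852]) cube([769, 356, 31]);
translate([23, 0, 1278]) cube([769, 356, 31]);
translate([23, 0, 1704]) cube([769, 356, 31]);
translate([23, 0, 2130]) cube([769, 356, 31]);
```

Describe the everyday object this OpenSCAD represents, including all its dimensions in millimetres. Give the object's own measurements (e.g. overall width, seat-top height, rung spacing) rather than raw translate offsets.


An open bookshelf. Two side panels, each 23 mm thick, 356 mm deep and 2233 mm tall, stand 815 mm apart (outside-to-outside). Between them sit 6 shelves, each 31 mm thick and 356 mm deep, spanning the full gap between the sides. The bottom shelf rests on the floor (its underside at z = 0) and the clear gap between one shelf's top and the next shelf's underside is 395 mm.


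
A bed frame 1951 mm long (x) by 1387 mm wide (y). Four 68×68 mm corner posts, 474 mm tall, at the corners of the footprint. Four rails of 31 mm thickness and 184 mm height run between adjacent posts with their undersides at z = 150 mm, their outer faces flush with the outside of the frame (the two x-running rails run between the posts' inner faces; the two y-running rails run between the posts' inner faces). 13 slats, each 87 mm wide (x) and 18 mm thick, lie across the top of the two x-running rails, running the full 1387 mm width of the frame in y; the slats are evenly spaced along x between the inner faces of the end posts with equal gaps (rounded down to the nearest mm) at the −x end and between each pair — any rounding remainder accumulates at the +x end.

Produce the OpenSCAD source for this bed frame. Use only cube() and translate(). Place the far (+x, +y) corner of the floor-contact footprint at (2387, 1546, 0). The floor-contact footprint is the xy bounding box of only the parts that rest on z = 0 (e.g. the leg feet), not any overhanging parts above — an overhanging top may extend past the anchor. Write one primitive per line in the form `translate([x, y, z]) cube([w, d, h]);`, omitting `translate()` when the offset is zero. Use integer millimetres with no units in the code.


translate([436, 159, 0]) cube([68, 68, 474]);
translate([436, 1478, 0]) cube([68, 68, 474]);
translate([2319, 159, 0]) cube([68, 68, 474]);
translate([2319, 1478, 0]) cube([68, 68, 474]);
translate([504, 159, 150]) cube([1815, 31, 184]);
translate([504, 1515, 150]) cube([1815, 31, 184]);
translate([436, 227, 150]) cube([31, 1251, 184]);
translate([2356, 227, 150]) cube([31, 1251, 184]);
translate([552, 159, 334]) cube([87, 1387, 18]);
translate([687, 159, 334]) cube([87, 1387, 18]);
translate([822, 159, 334]) cube([87, 1387, 18]);
translate([957, 159, 334]) cube([87, 1387, 18]);
translate([1092, 159, 334]) cube([87, 1387, 18]);
translate([1227, 159, 334]) cube([87, 1387, 18]);
translate([1362, 159, 334]) cube([87, 1387, 18]);
translate([1497, 159, 334]) cube([87, 1387, 18]);
translate([1632, 159, 334]) cube([87, 1387, 18]);
translate([1767, 159, 334]) cube([87, 1387, 18]);
translate([1902, 159, 334]) cube([87, 1387, 18]);
translate([2037, 159, 334]) cube([87, 1387, 18]);
translate([2172, 159, 334]) cube([87, 1387, 18]);


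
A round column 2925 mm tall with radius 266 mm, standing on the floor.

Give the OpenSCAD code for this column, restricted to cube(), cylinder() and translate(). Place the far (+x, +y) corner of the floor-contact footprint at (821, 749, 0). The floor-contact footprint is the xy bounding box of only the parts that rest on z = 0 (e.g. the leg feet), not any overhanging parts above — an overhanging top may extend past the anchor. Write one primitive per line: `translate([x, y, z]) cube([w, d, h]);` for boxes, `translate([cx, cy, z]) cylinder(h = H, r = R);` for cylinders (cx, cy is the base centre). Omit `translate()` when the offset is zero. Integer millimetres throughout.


translate([555, 483, 0]) cylinder(h = 2925, r = 266);


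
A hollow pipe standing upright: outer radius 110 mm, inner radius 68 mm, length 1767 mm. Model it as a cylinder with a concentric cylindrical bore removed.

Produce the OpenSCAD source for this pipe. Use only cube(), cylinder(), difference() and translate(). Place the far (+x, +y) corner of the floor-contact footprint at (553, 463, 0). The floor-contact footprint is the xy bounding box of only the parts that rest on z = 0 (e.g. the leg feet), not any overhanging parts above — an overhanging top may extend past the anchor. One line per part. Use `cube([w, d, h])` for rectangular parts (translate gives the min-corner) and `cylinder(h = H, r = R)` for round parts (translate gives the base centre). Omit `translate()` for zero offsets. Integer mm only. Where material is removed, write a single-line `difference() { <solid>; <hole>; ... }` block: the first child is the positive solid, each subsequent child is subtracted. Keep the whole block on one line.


difference() { translate([443, 353, 0]) cylinder(h = 1767, r = 110); translate([443, 353, 0]) cylinder(h = 1767, r = 68); }


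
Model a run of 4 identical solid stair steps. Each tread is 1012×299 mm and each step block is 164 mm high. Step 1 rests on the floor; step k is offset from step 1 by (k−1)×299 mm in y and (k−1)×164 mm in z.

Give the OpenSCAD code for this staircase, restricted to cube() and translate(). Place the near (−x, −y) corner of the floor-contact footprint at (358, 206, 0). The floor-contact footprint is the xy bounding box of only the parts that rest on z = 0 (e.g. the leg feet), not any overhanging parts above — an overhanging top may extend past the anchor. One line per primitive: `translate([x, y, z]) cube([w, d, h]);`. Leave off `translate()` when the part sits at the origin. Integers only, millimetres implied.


translate([358, 206, 0]) cube([1012, 299, 164]);
translate([358, 505, 164]) cube([1012, 299, 164]);
translate([358, 804, 328]) cube([1012, 299, 164]);
translate([358, 1103, 492]) cube([1012, 299, 164]);


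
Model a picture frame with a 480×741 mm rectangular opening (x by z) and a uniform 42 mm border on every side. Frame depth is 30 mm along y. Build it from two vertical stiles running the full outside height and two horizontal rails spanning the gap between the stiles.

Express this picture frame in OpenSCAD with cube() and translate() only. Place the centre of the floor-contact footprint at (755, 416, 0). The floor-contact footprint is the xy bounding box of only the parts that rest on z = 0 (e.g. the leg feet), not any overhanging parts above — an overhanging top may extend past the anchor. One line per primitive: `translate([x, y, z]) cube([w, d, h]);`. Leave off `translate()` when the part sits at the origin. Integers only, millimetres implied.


translate([473, 401, 0]) cube([42, 30, 825]);
translate([995, 401, 0]) cube([42, 30, 825]);
translate([515, 401, 0]) cube([480, 30, 42]);
translate([515, 401, 783]) cube([480, 30, 42]);


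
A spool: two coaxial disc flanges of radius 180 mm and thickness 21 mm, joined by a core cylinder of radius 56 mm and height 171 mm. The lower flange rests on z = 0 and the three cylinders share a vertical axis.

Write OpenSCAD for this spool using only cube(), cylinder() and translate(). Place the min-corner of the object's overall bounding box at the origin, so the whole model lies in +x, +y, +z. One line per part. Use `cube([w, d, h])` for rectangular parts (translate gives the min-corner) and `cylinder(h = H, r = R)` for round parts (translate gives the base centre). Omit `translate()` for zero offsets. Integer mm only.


translate([180, 180, 0]) cylinder(h = 21, r = 180);
translate([180, 180, 21]) cylinder(h = 171, r = 56);
translate([180, 180, 192]) cylinder(h = 21, r = 180);


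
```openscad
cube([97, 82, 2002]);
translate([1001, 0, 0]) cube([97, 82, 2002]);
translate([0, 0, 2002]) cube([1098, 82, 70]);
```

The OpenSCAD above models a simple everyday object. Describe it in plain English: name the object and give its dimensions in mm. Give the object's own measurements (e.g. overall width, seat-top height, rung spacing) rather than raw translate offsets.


A door frame. The clear opening is 904 mm wide and 2002 mm high. Two 97 mm wide jambs, 82 mm deep, stand either side of the opening from the floor to the top of the opening. A 70 mm thick head sits across the top of both jambs, spanning the full outside width of the frame.


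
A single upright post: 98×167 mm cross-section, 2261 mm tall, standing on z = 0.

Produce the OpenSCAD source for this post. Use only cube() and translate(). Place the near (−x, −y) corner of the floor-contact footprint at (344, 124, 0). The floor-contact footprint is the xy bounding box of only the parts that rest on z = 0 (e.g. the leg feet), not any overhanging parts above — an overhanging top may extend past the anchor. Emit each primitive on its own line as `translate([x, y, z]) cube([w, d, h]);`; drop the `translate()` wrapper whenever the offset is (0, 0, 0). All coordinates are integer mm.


translate([344, 124, 0]) cube([98, 167, 2261]);


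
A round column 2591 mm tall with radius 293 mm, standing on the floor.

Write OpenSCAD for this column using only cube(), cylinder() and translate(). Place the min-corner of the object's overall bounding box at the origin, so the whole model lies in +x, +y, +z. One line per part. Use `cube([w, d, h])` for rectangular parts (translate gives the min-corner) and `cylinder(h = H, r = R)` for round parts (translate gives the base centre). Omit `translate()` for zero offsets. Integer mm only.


translate([293, 293, 0]) cylinder(h = 2591, r = 293);


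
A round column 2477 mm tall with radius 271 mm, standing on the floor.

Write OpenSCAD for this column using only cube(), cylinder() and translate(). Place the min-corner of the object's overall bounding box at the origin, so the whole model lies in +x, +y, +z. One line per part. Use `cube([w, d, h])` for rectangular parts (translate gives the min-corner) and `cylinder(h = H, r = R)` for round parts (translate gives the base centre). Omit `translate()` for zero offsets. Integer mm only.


translate([271, 271, 0]) cylinder(h = 2477, r = 271);


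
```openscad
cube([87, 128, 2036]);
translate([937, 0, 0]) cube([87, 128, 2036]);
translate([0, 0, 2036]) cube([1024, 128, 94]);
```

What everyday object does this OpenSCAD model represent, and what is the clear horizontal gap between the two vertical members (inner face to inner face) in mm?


A door frame. The clear opening width is 850 mm.

Two 2036 mm tall posts with a header on top — a door frame. The left jamb is 87 mm wide at x = 0; the right jamb starts at x = 937. The clear opening is 937 − 87 = 850 mm.


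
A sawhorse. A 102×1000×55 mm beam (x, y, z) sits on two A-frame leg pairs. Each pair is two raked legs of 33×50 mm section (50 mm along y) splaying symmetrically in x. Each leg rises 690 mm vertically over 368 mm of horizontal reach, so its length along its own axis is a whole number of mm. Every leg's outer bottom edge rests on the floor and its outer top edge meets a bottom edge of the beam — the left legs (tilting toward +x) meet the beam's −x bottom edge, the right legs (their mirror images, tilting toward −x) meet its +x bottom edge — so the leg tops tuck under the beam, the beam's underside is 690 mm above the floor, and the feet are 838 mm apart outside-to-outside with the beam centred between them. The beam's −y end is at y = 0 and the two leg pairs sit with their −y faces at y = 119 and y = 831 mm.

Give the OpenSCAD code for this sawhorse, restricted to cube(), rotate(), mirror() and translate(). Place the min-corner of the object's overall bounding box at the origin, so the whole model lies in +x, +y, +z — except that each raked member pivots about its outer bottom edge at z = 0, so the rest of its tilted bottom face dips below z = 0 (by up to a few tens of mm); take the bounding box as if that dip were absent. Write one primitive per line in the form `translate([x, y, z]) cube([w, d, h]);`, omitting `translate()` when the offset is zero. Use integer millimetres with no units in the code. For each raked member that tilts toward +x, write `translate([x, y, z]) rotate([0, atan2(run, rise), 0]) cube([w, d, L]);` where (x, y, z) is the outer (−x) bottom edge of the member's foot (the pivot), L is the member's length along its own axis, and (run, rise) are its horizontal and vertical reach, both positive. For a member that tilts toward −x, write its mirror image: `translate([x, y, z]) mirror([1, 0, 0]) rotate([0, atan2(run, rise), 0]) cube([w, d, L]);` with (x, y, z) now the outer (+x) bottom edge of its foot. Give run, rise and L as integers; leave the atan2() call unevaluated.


translate([368, 0, 690]) cube([102, 1000, 55]);
translate([0, 119, 0]) rotate([0, atan2(368, 690), 0]) cube([33, 50, 782]);
translate([838, 119, 0]) mirror([1, 0, 0]) rotate([0, atan2(368, 690), 0]) cube([33, 50, 782]);
translate([0, 831, 0]) rotate([0, atan2(368, 690), 0]) cube([33, 50, 782]);
translate([838, 831, 0]) mirror([1, 0, 0]) rotate([0, atan2(368, 690), 0]) cube([33, 50, 782]);


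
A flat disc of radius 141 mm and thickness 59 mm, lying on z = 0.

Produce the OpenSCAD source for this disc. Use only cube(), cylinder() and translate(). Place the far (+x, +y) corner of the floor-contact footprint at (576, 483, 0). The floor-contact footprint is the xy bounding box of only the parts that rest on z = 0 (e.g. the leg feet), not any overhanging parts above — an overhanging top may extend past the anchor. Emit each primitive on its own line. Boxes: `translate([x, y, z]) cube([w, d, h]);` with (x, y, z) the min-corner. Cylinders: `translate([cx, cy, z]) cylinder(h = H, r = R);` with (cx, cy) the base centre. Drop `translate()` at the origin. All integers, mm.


translate([435, 342, 0]) cylinder(h = 59, r = 141);


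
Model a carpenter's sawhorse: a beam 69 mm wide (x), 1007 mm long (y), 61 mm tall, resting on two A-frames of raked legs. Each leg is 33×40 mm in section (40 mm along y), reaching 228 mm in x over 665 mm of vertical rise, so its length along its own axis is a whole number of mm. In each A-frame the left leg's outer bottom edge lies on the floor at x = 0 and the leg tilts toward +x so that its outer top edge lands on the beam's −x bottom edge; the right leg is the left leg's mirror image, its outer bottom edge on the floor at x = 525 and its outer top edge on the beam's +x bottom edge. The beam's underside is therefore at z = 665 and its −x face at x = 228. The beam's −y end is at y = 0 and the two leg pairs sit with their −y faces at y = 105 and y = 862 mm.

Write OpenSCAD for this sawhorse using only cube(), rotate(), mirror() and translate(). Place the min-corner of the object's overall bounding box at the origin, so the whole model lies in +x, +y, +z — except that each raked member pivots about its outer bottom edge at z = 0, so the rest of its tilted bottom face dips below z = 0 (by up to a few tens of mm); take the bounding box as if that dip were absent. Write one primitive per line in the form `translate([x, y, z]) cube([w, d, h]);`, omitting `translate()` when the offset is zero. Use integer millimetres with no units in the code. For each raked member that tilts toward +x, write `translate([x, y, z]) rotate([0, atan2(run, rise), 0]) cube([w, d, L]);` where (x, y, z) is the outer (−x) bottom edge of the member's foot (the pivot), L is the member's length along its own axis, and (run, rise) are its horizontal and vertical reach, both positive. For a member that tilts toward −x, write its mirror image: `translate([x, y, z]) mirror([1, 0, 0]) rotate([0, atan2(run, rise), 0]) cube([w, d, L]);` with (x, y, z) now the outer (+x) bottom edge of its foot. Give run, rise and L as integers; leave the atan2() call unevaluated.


translate([228, 0, 665]) cube([69, 1007, 61]);
translate([0, 105, 0]) rotate([0, atan2(228, 665), 0]) cube([33, 40, 703]);
translate([525, 105, 0]) mirror([1, 0, 0]) rotate([0, atan2(228, 665), 0]) cube([33, 40, 703]);
translate([0, 862, 0]) rotate([0, atan2(228, 665), 0]) cube([33, 40, 703]);
translate([525, 862, 0]) mirror([1, 0, 0]) rotate([0, atan2(228, 665), 0]) cube([33, 40, 703]);


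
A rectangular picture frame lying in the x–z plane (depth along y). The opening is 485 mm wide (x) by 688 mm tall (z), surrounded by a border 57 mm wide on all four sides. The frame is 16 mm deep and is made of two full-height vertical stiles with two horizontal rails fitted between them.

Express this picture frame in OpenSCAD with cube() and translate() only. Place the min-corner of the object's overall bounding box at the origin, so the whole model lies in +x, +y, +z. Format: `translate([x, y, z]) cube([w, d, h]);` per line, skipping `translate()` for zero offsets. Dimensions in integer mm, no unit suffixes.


cube([57, 16, 802]);
translate([542, 0, 0]) cube([57, 16, 802]);
translate([57, 0, 0]) cube([485, 16, 57]);
translate([57, 0, 745]) cube([485, 16, 57]);


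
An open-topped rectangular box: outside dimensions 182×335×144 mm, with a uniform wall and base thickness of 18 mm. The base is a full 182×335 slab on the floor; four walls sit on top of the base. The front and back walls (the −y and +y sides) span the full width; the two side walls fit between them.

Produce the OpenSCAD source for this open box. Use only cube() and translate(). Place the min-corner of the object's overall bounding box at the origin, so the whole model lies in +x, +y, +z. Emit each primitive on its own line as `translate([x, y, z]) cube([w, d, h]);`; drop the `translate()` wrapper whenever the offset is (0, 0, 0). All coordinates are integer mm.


cube([182, 335, 18]);
translate([0, 0, 18]) cube([182, 18, 126]);
translate([0, 317, 18]) cube([182, 18, 126]);
translate([0, 18, 18]) cube([18, 299, 126]);
translate([164, 18, 18]) cube([18, 299, 126]);


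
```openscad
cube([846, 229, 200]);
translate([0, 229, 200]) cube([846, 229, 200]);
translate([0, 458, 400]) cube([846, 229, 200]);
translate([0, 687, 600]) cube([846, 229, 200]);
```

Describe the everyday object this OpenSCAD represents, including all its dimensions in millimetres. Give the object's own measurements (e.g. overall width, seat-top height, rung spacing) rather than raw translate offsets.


A straight staircase of 4 solid steps. Each step is 846 mm wide (x), 229 mm deep (y, the going) and 200 mm tall (the rise). The first step rests on the floor; each subsequent step sits one going further in +y and one rise higher in +z, directly behind and above the previous step with no overlap.


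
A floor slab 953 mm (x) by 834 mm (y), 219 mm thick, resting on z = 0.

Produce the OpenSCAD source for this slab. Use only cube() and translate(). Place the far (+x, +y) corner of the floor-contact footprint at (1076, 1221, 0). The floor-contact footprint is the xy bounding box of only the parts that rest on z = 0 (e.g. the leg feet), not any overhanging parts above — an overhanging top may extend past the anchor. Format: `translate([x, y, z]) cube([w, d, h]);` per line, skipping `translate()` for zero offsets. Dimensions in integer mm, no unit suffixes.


translate([123, 387, 0]) cube([953, 834, 219]);


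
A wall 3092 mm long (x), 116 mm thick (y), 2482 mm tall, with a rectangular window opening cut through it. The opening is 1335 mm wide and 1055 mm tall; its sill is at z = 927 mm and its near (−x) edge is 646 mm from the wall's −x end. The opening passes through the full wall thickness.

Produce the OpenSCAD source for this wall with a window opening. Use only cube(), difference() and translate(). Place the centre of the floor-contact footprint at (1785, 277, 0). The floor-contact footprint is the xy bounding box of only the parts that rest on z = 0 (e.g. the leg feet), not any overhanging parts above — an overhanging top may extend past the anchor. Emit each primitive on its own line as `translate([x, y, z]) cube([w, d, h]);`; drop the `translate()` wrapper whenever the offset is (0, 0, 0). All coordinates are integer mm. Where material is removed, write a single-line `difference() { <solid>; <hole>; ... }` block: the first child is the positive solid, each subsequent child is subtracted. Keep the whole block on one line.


difference() { translate([239, 219, 0]) cube([3092, 116, 2482]); translate([885, 219, 927]) cube([1335, 116, 1055]); }


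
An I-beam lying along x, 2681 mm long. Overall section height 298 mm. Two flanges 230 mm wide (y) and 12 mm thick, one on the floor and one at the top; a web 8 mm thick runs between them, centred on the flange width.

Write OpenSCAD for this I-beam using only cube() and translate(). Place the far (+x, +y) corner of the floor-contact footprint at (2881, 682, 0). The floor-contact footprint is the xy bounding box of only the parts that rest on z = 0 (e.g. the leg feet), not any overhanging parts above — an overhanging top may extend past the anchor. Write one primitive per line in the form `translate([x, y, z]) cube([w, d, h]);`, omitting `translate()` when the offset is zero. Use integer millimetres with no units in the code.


translate([200, 452, 0]) cube([2681, 230, 12]);
translate([200, 563, 12]) cube([2681, 8, 274]);
translate([200, 452, 286]) cube([2681, 230, 12]);


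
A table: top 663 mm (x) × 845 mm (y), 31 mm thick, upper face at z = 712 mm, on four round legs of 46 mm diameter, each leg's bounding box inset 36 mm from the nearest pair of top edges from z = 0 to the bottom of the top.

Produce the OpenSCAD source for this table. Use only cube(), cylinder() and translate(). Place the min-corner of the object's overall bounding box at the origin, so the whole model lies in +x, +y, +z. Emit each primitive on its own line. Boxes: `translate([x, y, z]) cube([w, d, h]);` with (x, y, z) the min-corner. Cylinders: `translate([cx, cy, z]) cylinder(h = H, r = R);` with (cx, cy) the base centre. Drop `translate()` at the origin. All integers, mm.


translate([0, 0, 681]) cube([663, 845, 31]);
translate([59, 59, 0]) cylinder(h = 681, r = 23);
translate([604, 59, 0]) cylinder(h = 681, r = 23);
translate([59, 786, 0]) cylinder(h = 681, r = 23);
translate([604, 786, 0]) cylinder(h = 681, r = 23);


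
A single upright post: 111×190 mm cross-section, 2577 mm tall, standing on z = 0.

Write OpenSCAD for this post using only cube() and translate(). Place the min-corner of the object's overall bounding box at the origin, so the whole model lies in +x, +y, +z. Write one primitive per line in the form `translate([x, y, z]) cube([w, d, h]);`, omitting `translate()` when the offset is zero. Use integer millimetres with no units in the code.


cube([111, 190, 2577]);


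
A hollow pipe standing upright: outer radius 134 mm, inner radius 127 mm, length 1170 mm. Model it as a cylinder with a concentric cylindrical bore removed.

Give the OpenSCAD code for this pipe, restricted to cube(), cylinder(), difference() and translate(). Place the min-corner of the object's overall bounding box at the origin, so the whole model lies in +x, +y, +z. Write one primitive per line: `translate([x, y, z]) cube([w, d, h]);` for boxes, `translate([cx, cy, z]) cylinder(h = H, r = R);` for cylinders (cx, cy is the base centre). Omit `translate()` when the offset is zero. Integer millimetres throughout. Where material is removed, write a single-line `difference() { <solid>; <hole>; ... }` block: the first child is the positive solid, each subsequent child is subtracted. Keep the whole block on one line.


difference() { translate([134, 134, 0]) cylinder(h = 1170, r = 134); translate([134, 134, 0]) cylinder(h = 1170, r = 127); }


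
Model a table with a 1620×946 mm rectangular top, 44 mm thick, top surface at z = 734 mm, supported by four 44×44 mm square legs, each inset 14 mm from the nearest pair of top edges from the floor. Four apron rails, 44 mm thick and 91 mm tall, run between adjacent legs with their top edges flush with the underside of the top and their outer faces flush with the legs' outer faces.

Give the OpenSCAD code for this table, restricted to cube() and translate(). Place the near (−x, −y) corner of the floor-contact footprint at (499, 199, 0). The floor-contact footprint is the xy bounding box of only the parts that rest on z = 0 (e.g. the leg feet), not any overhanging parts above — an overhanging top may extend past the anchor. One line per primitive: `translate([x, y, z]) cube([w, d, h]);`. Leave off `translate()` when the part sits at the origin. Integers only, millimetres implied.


translate([485, 185, 690]) cube([1620, 946, 44]);
translate([499, 199, 0]) cube([44, 44, 690]);
translate([2047, 199, 0]) cube([44, 44, 690]);
translate([499, 1073, 0]) cube([44, 44, 690]);
translate([2047, 1073, 0]) cube([44, 44, 690]);
translate([543, 199, 599]) cube([1504, 44, 91]);
translate([543, 1073, 599]) cube([1504, 44, 91]);
translate([499, 243, 599]) cube([44, 830, 91]);
translate([2047, 243, 599]) cube([44, 830, 91]);


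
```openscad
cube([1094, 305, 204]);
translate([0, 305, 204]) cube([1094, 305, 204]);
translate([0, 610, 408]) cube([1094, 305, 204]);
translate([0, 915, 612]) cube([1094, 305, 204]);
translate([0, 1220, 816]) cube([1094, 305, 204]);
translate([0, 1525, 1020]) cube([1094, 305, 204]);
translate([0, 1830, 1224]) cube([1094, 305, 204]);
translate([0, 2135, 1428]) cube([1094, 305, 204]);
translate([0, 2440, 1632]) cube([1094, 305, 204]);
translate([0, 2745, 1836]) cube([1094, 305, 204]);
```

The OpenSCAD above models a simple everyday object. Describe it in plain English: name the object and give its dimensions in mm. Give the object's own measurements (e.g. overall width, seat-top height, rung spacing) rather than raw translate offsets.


A straight staircase of 10 solid steps. Each step is 1094 mm wide (x), 305 mm deep (y, the going) and 204 mm tall (the rise). The first step rests on the floor; each subsequent step sits one going further in +y and one rise higher in +z, directly behind and above the previous step with no overlap.


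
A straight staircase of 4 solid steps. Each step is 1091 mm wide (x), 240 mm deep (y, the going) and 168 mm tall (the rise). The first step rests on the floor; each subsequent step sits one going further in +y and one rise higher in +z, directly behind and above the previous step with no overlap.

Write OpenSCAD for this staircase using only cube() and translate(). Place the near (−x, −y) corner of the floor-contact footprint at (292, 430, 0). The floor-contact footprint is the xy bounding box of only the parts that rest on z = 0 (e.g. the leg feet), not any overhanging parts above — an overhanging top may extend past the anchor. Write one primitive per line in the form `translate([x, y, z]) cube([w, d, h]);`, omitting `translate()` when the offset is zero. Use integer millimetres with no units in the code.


translate([292, 430, 0]) cube([1091, 240, 168]);
translate([292, 670, 168]) cube([1091, 240, 168]);
translate([292, 910, 336]) cube([1091, 240, 168]);
translate([292, 1150, 504]) cube([1091, 240, 168]);


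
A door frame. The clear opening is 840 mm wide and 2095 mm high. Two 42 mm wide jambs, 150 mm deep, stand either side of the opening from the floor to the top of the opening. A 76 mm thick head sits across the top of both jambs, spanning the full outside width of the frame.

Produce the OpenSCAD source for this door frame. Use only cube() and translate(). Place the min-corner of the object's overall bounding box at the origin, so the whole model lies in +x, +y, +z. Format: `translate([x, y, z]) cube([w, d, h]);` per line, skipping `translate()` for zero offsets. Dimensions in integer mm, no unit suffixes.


cube([42, 150, 2095]);
translate([882, 0, 0]) cube([42, 150, 2095]);
translate([0, 0, 2095]) cube([924, 150, 76]);


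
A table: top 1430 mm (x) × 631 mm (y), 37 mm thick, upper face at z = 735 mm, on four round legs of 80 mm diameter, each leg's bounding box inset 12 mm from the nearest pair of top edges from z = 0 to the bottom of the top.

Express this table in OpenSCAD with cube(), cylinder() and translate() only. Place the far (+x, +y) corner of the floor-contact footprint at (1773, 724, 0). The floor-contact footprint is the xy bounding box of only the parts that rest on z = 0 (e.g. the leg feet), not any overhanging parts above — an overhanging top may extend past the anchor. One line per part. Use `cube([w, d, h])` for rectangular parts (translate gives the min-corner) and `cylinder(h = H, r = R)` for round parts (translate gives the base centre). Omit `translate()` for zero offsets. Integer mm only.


// leg_h = 735 - 37 = 698
translate([355, 105, 698]) cube([1430, 631, 37]);
translate([407, 157, 0]) cylinder(h = 698, r = 40);
translate([1733, 157, 0]) cylinder(h = 698, r = 40);
translate([407, 684, 0]) cylinder(h = 698, r = 40);
translate([1733, 684, 0]) cylinder(h = 698, r = 40);


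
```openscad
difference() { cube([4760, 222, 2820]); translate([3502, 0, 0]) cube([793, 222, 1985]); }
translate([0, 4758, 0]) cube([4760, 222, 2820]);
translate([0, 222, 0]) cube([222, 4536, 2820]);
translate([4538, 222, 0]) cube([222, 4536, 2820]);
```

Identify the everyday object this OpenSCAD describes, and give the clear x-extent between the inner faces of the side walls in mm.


A single room. The interior width is 4316 mm.

Four walls enclosing a rectangle with a door in the front wall — a room. Outside width 4760 minus two 222 mm walls gives 4316 mm.


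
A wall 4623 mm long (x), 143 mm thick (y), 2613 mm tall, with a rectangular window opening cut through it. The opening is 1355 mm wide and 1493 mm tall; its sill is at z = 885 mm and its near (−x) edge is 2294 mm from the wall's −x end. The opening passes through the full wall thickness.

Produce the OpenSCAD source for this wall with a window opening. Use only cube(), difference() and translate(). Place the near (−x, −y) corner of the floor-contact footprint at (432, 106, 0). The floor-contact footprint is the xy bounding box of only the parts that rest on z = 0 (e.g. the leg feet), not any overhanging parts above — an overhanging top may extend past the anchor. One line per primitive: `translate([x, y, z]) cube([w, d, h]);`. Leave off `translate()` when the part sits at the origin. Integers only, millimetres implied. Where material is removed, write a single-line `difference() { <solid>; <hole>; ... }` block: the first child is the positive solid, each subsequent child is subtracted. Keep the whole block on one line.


difference() { translate([432, 106, 0]) cube([4623, 143, 2613]); translate([2726, 106, 885]) cube([1355, 143, 1493]); }


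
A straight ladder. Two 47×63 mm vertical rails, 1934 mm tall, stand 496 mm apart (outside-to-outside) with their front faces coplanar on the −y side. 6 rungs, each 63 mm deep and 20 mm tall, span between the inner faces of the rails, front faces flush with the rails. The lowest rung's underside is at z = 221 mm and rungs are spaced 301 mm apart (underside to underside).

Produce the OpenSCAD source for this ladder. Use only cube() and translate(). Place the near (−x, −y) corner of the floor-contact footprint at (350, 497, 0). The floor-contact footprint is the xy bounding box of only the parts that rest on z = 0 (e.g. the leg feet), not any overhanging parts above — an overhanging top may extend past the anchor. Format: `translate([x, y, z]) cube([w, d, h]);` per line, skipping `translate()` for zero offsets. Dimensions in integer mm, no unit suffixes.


translate([350, 497, 0]) cube([47, 63, 1934]);
translate([799, 497, 0]) cube([47, 63, 1934]);
translate([397, 497, 221]) cube([402, 63, 20]);
translate([397, 497, 522]) cube([402, 63, 20]);
translate([397, 497, 823]) cube([402, 63, 20]);
translate([397, 497, 1124]) cube([402, 63, 20]);
translate([397, 497, 1425]) cube([402, 63, 20]);
translate([397, 497, 1726]) cube([402, 63, 20]);


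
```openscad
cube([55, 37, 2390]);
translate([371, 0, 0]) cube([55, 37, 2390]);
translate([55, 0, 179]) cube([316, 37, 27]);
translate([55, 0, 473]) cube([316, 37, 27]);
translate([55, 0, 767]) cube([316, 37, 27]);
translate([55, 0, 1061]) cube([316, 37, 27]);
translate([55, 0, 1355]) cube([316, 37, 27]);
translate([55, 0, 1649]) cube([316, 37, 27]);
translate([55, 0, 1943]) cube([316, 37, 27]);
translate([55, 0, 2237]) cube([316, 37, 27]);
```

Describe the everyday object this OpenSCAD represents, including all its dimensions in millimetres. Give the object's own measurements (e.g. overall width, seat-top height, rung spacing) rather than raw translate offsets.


A straight ladder. Two 55×37 mm vertical rails, 2390 mm tall, stand 426 mm apart (outside-to-outside) with their front faces coplanar on the −y side. 8 rungs, each 37 mm deep and 27 mm tall, span between the inner faces of the rails, front faces flush with the rails. The lowest rung's underside is at z = 179 mm and rungs are spaced 294 mm apart (underside to underside).


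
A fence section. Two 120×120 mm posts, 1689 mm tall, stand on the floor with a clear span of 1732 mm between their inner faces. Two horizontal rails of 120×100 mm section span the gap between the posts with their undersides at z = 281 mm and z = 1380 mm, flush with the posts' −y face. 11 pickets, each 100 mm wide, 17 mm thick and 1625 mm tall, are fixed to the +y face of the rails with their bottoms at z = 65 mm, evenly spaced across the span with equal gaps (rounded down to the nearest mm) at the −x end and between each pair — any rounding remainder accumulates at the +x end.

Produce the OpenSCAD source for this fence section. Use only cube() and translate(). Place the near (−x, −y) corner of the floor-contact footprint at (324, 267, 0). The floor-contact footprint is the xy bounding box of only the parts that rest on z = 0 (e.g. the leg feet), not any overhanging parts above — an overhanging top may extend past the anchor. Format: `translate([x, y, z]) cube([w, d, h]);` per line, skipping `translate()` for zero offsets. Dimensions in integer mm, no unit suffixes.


translate([324, 267, 0]) cube([120, 120, 1689]);
translate([2176, 267, 0]) cube([120, 120, 1689]);
translate([444, 267, 281]) cube([1732, 120, 100]);
translate([444, 267, 1380]) cube([1732, 120, 100]);
translate([496, 387, 65]) cube([100, 17, 1625]);
translate([648, 387, 65]) cube([100, 17, 1625]);
translate([800, 387, 65]) cube([100, 17, 1625]);
translate([952, 387, 65]) cube([100, 17, 1625]);
translate([1104, 387, 65]) cube([100, 17, 1625]);
translate([1256, 387, 65]) cube([100, 17, 1625]);
translate([1408, 387, 65]) cube([100, 17, 1625]);
translate([1560, 387, 65]) cube([100, 17, 1625]);
translate([1712, 387, 65]) cube([100, 17, 1625]);
translate([1864, 387, 65]) cube([100, 17, 1625]);
translate([2016, 387, 65]) cube([100, 17, 1625]);


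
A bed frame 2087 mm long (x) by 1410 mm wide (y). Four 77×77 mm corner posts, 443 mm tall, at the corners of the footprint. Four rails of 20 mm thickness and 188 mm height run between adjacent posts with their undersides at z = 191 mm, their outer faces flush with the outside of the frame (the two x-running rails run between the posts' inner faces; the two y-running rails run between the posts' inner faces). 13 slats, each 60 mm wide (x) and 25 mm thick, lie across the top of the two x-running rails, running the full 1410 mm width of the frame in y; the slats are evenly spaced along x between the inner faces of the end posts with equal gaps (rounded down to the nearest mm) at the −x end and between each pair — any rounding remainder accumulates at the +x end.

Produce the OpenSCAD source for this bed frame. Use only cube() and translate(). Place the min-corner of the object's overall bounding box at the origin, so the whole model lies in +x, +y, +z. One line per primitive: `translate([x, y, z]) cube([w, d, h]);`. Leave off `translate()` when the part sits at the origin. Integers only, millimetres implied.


cube([77, 77, 443]);
translate([0, 1333, 0]) cube([77, 77, 443]);
translate([2010, 0, 0]) cube([77, 77, 443]);
translate([2010, 1333, 0]) cube([77, 77, 443]);
translate([77, 0, 191]) cube([1933, 20, 188]);
translate([77, 1390, 191]) cube([1933, 20, 188]);
translate([0, 77, 191]) cube([20, 1256, 188]);
translate([2067, 77, 191]) cube([20, 1256, 188]);
translate([159, 0, 379]) cube([60, 1410, 25]);
translate([301, 0, 379]) cube([60, 1410, 25]);
translate([443, 0, 379]) cube([60, 1410, 25]);
translate([585, 0, 379]) cube([60, 1410, 25]);
translate([727, 0, 379]) cube([60, 1410, 25]);
translate([869, 0, 379]) cube([60, 1410, 25]);
translate([1011, 0, 379]) cube([60, 1410, 25]);
translate([1153, 0, 379]) cube([60, 1410, 25]);
translate([1295, 0, 379]) cube([60, 1410, 25]);
translate([1437, 0, 379]) cube([60, 1410, 25]);
translate([1579, 0, 379]) cube([60, 1410, 25]);
translate([1721, 0, 379]) cube([60, 1410, 25]);
translate([1863, 0, 379]) cube([60, 1410, 25]);
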